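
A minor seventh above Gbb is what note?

Fbb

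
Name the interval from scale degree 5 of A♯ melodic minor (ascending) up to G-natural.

Scale degree 5 of A# melodic minor (ascending) is E#.
E# up to G: letters E→G make it a third; 2 semitones makes it diminished.

diminished third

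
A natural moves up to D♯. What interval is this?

augmented fourth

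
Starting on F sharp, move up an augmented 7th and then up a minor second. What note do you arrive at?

An augmented seventh up from F# is E## (letter E, 12 semitones up).
A minor second up from E## is F## (letter F, 1 semitone up).

F##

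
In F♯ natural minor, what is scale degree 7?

Degree 7 takes the letter 6 steps above F, which is E.
In natural minor, degree 7 sits 10 semitones above the tonic. F# + 10 semitones is pitch class 4, spelled on E as E.

E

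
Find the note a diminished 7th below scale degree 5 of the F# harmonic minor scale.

Scale degree 5 of F# harmonic minor is C#.
A diminished seventh (9 semitones) below C# lands on the letter D, giving D##.

D##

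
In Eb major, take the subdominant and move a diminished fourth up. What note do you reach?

The subdominant of Eb major is Ab.
A diminished fourth (4 semitones) above Ab lands on the letter D, giving Dbb.

Dbb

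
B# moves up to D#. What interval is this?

minor third

Counting letters B–C–D gives a third.
B#→D# = 3 semitones, 1 narrower than the major third (4), so minor.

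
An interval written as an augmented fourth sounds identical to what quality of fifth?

An augmented fourth spans 6 semitones.
A fifth spanning 6 semitones is diminished (the perfect fifth is 7).

diminished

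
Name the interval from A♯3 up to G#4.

The letter names run A→G, a span of 6 letter steps, so the interval is some kind of seventh.
A# to G# is 10 semitones. A major seventh is 11, so 10 makes it minor.

minor seventh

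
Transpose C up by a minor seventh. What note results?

Bb

A seventh above C lands on the letter B.
A minor seventh spans 10 semitones, so C moves to pitch class 10. On the letter B that is Bb.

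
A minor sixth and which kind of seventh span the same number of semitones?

doubly diminished

A minor sixth spans 8 semitones.
A seventh spanning 8 semitones is doubly diminished (the major seventh is 11).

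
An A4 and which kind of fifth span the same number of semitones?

diminished

An augmented fourth spans 6 semitones.
A fifth spanning 6 semitones is diminished (the perfect fifth is 7).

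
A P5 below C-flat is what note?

A fifth below C lands on the letter F.
A perfect fifth spans 7 semitones, so Cb moves to pitch class 4. On the letter F that is Fb.

Fb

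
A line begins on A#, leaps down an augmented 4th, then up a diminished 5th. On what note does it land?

An augmented fourth down from A# is E (letter E, 6 semitones down).
A diminished fifth up from E is Bb (letter B, 6 semitones up).

Bb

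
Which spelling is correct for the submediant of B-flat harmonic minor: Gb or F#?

Each scale degree takes a distinct letter name. Degree 6 of a scale on B must use the letter G.
Gb and F# are enharmonically the same pitch, but only Gb uses the letter G, so it is the correct spelling here.

Gb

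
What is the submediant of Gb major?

The Gb major scale runs Gb Ab Bb Cb Db Eb F.
Degree 6 is Eb.

Eb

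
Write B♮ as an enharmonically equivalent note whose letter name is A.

Plain A sits 2 semitones below B, so on the letter A the same pitch needs a double sharp: A##.

A##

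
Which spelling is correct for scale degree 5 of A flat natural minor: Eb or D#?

Eb

Each scale degree takes a distinct letter name. Degree 5 of a scale on A must use the letter E.
Eb and D# are enharmonically the same pitch, but only Eb uses the letter E, so it is the correct spelling here.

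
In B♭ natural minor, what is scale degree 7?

Ab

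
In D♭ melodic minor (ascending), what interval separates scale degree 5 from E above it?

Scale degree 5 of Db melodic minor (ascending) is Ab.
Ab up to E: letters A→E make it a fifth; 8 semitones makes it augmented.

augmented fifth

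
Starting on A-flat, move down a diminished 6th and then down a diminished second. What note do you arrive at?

B##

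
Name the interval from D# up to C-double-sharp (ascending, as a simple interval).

major seventh

Counting letters D–E–F–G–A–B–C gives a seventh.
D#→C## = 11 semitones, exactly the major seventh.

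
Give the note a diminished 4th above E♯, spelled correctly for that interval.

A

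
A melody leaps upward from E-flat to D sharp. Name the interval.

augmented seventh

The letter names run E→D, a span of 6 letter steps, so the interval is some kind of seventh.
Eb to D# is 12 semitones. A major seventh is 11, so 12 makes it augmented.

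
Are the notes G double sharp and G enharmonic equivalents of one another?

No

Two spellings are enharmonically equivalent only if they share a pitch class.
Here G## → 9, G → 7; 7 ≠ 9, so they are not.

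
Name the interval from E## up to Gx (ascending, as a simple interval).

minor third

The letter names run E→G, a span of 2 letter steps, so the interval is some kind of third.
E## to G## is 3 semitones. A major third is 4, so 3 makes it minor.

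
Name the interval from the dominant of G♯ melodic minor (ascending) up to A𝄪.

augmented fifth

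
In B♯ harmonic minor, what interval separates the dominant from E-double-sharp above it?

major seventh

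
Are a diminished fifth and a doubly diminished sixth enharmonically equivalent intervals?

Yes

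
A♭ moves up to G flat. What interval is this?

Counting letters A–B–C–D–E–F–G gives a seventh.
Ab→Gb = 10 semitones, 1 narrower than the major seventh (11), so minor.

minor seventh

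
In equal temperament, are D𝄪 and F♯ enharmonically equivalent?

Two spellings are enharmonically equivalent only if they share a pitch class.
Here D## → 4, F# → 6; 4 ≠ 6, so they are not.

No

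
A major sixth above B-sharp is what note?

G##

B up a major sixth is G#, so the target letter is G.
From B#, a major sixth is 9 semitones up: G##.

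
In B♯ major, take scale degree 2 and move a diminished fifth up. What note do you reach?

Scale degree 2 of B# major is C##.
A diminished fifth (6 semitones) above C## lands on the letter G, giving G#.

G#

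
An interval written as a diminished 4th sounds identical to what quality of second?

doubly augmented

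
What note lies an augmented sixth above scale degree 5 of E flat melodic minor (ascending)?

Scale degree 5 of Eb melodic minor (ascending) is Bb.
An augmented sixth (10 semitones) above Bb lands on the letter G, giving G#.

G#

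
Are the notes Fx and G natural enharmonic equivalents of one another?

Yes

F## is pitch class 7; G is pitch class 7.
All spellings map to pitch class 7, so they are enharmonically equivalent.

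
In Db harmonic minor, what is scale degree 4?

Gb

Degree 4 takes the letter 3 steps above D, which is G.
In harmonic minor, degree 4 sits 5 semitones above the tonic. Db + 5 semitones is pitch class 6, spelled on G as Gb.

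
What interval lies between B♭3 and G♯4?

augmented sixth

Counting letters B–C–D–E–F–G gives a sixth.
Bb→G# = 10 semitones, 1 wider than the major sixth (9), so augmented.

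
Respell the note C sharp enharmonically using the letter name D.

Plain D sits 1 semitone above C#, so on the letter D the same pitch needs a flat: Db.

Db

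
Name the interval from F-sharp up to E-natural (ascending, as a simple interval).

Counting letters F–G–A–B–C–D–E gives a seventh.
F#→E = 10 semitones, 1 narrower than the major seventh (11), so minor.

minor seventh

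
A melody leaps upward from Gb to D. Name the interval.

The letter names run G→D, a span of 4 letter steps, so the interval is some kind of fifth.
Gb to D is 8 semitones. A perfect fifth is 7, so 8 makes it augmented.

augmented fifth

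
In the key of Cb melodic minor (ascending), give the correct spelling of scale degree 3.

Degree 3 takes the letter 2 steps above C, which is E.
In melodic minor (ascending), degree 3 sits 3 semitones above the tonic. Cb + 3 semitones is pitch class 2, spelled on E as Ebb.

Ebb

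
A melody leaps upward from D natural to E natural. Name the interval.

major second

Counting letters D–E gives a second.
D→E = 2 semitones, exactly the major second.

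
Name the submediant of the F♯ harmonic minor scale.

The F# harmonic minor scale runs F# G# A B C# D E#.
Degree 6 is D.

D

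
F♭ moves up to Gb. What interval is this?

major second

The letter names run F→G, a span of 1 letter step, so the interval is some kind of second.
Fb to Gb is 2 semitones. A major second is 2, so 2 makes it major.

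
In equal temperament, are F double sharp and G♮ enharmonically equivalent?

Yes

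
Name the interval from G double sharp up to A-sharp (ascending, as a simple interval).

minor second

The letter names run G→A, a span of 1 letter step, so the interval is some kind of second.
G## to A# is 1 semitone. A major second is 2, so 1 makes it minor.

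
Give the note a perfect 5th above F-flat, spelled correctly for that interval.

Cb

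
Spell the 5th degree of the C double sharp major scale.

G##

Degree 5 takes the letter 4 steps above C, which is G.
In major, degree 5 sits 7 semitones above the tonic. C## + 7 semitones is pitch class 9, spelled on G as G##.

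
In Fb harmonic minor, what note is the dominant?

Cb

Degree 5 takes the letter 4 steps above F, which is C.
In harmonic minor, degree 5 sits 7 semitones above the tonic. Fb + 7 semitones is pitch class 11, spelled on C as Cb.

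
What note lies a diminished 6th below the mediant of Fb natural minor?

The mediant of Fb natural minor is Abb.
A diminished sixth (7 semitones) below Abb lands on the letter C, giving C.

C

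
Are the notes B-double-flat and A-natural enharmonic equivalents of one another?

Yes

Bbb is pitch class 9; A is pitch class 9.
All spellings map to pitch class 9, so they are enharmonically equivalent.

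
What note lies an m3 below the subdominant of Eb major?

The subdominant of Eb major is Ab.
A minor third (3 semitones) below Ab lands on the letter F, giving F.

F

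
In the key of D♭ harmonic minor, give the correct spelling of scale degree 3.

Fb

The Db harmonic minor scale runs Db Eb Fb Gb Ab Bbb C.
Degree 3 is Fb.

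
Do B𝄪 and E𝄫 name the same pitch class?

Two spellings are enharmonically equivalent only if they share a pitch class.
Here B## → 1, Ebb → 2; 1 ≠ 2, so they are not.

No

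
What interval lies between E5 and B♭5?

Counting letters E–F–G–A–B gives a fifth.
E→Bb = 6 semitones, 1 narrower than the perfect fifth (7), so diminished.

diminished fifth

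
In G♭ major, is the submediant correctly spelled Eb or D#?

Each scale degree takes a distinct letter name. Degree 6 of a scale on G must use the letter E.
Eb and D# are enharmonically the same pitch, but only Eb uses the letter E, so it is the correct spelling here.

Eb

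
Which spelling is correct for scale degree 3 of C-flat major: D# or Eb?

Eb

Each scale degree takes a distinct letter name. Degree 3 of a scale on C must use the letter E.
Eb and D# are enharmonically the same pitch, but only Eb uses the letter E, so it is the correct spelling here.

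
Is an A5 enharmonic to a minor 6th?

Yes

An augmented fifth spans 8 semitones; a minor sixth spans 8.
They are enharmonically equivalent.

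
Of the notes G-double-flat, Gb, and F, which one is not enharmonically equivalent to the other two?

In 12-tone equal temperament, enharmonic equivalents share a pitch class. Gbb is pitch class 5; Gb is pitch class 6; F is pitch class 5.
Gbb and F share pitch class 5, while Gb is pitch class 6.

Gb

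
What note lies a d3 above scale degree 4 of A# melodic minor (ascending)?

Scale degree 4 of A# melodic minor (ascending) is D#.
A diminished third (2 semitones) above D# lands on the letter F, giving F.

F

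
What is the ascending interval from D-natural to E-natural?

The letter names run D→E, a span of 1 letter step, so the interval is some kind of second.
D to E is 2 semitones. A major second is 2, so 2 makes it major.

major second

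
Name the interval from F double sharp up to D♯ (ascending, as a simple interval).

minor sixth

Counting letters F–G–A–B–C–D gives a sixth.
F##→D# = 8 semitones, 1 narrower than the major sixth (9), so minor.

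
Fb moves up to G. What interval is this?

augmented second

Counting letters F–G gives a second.
Fb→G = 3 semitones, 1 wider than the major second (2), so augmented.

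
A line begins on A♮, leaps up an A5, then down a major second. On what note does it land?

D#

An augmented fifth up from A is E# (letter E, 8 semitones up).
A major second down from E# is D# (letter D, 2 semitones down).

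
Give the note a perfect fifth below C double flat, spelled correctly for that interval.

Fbb

C down a perfect fifth is F, so the target letter is F.
From Cbb, a perfect fifth is 7 semitones down: Fbb.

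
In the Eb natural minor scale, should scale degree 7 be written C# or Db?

Each scale degree takes a distinct letter name. Degree 7 of a scale on E must use the letter D.
Db and C# are enharmonically the same pitch, but only Db uses the letter D, so it is the correct spelling here.

Db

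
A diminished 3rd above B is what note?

B up a major third is D#, so the target letter is D.
From B, a diminished third is 2 semitones up: Db.

Db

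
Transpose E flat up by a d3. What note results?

E up a major third is G#, so the target letter is G.
From Eb, a diminished third is 2 semitones up: Gbb.

Gbb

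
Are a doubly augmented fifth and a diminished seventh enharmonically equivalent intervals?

Yes

A doubly augmented fifth spans 9 semitones; a diminished seventh spans 9.
They are enharmonically equivalent.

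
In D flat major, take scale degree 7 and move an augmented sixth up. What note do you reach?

Scale degree 7 of Db major is C.
An augmented sixth (10 semitones) above C lands on the letter A, giving A#.

A#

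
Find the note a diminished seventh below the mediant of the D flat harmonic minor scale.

G

The mediant of Db harmonic minor is Fb.
A diminished seventh (9 semitones) below Fb lands on the letter G, giving G.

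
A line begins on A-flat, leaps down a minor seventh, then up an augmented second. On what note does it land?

C#

A minor seventh down from Ab is Bb (letter B, 10 semitones down).
An augmented second up from Bb is C# (letter C, 3 semitones up).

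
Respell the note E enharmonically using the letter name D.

E is pitch class 4. The letter D alone is pitch class 2.
To reach pitch class 4 from D requires an offset of +2 semitones, i.e. double sharp: D##.

D##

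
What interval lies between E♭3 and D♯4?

The letter names run E→D, a span of 6 letter steps, so the interval is some kind of seventh.
Eb to D# is 12 semitones. A major seventh is 11, so 12 makes it augmented.

augmented seventh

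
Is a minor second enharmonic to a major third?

A minor second spans 1 semitone; a major third spans 4.
The spans differ, so they are not enharmonic equivalents.

No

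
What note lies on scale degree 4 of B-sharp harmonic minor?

E#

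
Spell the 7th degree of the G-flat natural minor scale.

Degree 7 takes the letter 6 steps above G, which is F.
In natural minor, degree 7 sits 10 semitones above the tonic. Gb + 10 semitones is pitch class 4, spelled on F as Fb.

Fb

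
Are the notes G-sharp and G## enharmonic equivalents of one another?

No

G# is pitch class 8; G## is pitch class 9.
The pitch classes differ (8 vs. 9), so they are not enharmonic equivalents.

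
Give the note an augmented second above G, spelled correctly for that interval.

A#

G up a major second is A, so the target letter is A.
From G, an augmented second is 3 semitones up: A#.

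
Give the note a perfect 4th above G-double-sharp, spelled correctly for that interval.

C##

G up a perfect fourth is C, so the target letter is C.
From G##, a perfect fourth is 5 semitones up: C##.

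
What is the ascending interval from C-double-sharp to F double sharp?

perfect fourth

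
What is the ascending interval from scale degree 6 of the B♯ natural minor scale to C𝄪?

augmented fourth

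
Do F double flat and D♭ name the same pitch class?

Fbb is pitch class 3; Db is pitch class 1.
The pitch classes differ (3 vs. 1), so they are not enharmonic equivalents.

No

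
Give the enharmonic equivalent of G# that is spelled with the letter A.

Ab

G# is pitch class 8. The letter A alone is pitch class 9.
To reach pitch class 8 from A requires an offset of -1 semitone, i.e. flat: Ab.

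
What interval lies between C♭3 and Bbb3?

minor seventh

The letter names run C→B, a span of 6 letter steps, so the interval is some kind of seventh.
Cb to Bbb is 10 semitones. A major seventh is 11, so 10 makes it minor.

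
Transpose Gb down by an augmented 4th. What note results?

G down a perfect fourth is D, so the target letter is D.
From Gb, an augmented fourth is 6 semitones down: Dbb.

Dbb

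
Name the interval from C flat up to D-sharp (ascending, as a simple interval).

doubly augmented second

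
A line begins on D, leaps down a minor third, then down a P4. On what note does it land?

F#

A minor third down from D is B (letter B, 3 semitones down).
A perfect fourth down from B is F# (letter F, 5 semitones down).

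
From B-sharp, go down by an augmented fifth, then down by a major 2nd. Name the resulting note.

D

An augmented fifth down from B# is E (letter E, 8 semitones down).
A major second down from E is D (letter D, 2 semitones down).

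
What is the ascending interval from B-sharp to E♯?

perfect fourth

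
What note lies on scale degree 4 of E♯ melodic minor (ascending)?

A#

The E# melodic minor (ascending) scale runs E# F## G# A# B# C## D##.
Degree 4 is A#.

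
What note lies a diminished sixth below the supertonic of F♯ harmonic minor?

The supertonic of F# harmonic minor is G#.
A diminished sixth (7 semitones) below G# lands on the letter B, giving B##.

B##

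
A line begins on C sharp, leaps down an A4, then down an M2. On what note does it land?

F

An augmented fourth down from C# is G (letter G, 6 semitones down).
A major second down from G is F (letter F, 2 semitones down).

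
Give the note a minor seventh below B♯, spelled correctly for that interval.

C##

A seventh below B lands on the letter C.
A minor seventh spans 10 semitones, so B# moves to pitch class 2. On the letter C that is C##.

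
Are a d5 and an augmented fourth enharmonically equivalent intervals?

Yes

A diminished fifth spans 6 semitones; an augmented fourth spans 6.
They are enharmonically equivalent.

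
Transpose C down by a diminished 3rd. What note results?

A#

C down a major third is Ab, so the target letter is A.
From C, a diminished third is 2 semitones down: A#.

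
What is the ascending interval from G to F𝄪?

augmented seventh

The letter names run G→F, a span of 6 letter steps, so the interval is some kind of seventh.
G to F## is 12 semitones. A major seventh is 11, so 12 makes it augmented.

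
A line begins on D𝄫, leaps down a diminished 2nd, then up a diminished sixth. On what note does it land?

A diminished second down from Dbb is C (letter C, 0 semitones down).
A diminished sixth up from C is Abb (letter A, 7 semitones up).

Abb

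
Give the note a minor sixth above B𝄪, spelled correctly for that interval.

A sixth above B lands on the letter G.
A minor sixth spans 8 semitones, so B## moves to pitch class 9. On the letter G that is G##.

G##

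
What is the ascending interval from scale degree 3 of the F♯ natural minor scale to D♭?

diminished fourth

Scale degree 3 of F# natural minor is A.
A up to Db: letters A→D make it a fourth; 4 semitones makes it diminished.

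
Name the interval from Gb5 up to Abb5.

minor second

Counting letters G–A gives a second.
Gb→Abb = 1 semitone, 1 narrower than the major second (2), so minor.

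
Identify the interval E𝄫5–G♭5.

The letter names run E→G, a span of 2 letter steps, so the interval is some kind of third.
Ebb to Gb is 4 semitones. A major third is 4, so 4 makes it major.

major third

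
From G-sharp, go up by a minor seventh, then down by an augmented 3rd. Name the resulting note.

Db

A minor seventh up from G# is F# (letter F, 10 semitones up).
An augmented third down from F# is Db (letter D, 5 semitones down).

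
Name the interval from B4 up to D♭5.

diminished third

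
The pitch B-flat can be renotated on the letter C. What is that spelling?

Cbb

Plain C sits 2 semitones above Bb, so on the letter C the same pitch needs a double flat: Cbb.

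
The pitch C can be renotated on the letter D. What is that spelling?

Dbb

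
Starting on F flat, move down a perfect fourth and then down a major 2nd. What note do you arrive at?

A perfect fourth down from Fb is Cb (letter C, 5 semitones down).
A major second down from Cb is Bbb (letter B, 2 semitones down).

Bbb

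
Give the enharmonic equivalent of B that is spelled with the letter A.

B is pitch class 11. The letter A alone is pitch class 9.
To reach pitch class 11 from A requires an offset of +2 semitones, i.e. double sharp: A##.

A##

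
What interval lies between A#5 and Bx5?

augmented second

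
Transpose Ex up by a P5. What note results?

A fifth above E lands on the letter B.
A perfect fifth spans 7 semitones, so E## moves to pitch class 1. On the letter B that is B##.

B##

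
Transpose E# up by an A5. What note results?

B##

E up a perfect fifth is B, so the target letter is B.
From E#, an augmented fifth is 8 semitones up: B##.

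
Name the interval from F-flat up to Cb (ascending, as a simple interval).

perfect fifth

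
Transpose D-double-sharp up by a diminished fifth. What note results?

A#

D up a perfect fifth is A, so the target letter is A.
From D##, a diminished fifth is 6 semitones up: A#.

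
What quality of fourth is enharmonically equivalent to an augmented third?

An augmented third spans 5 semitones.
A fourth spanning 5 semitones is perfect (the perfect fourth is 5).

perfect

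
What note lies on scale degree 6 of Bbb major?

Gb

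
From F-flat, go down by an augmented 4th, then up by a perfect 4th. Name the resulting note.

An augmented fourth down from Fb is Cbb (letter C, 6 semitones down).
A perfect fourth up from Cbb is Fbb (letter F, 5 semitones up).

Fbb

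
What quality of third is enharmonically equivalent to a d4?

A diminished fourth spans 4 semitones.
A third spanning 4 semitones is major (the major third is 4).

major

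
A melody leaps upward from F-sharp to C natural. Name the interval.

The letter names run F→C, a span of 4 letter steps, so the interval is some kind of fifth.
F# to C is 6 semitones. A perfect fifth is 7, so 6 makes it diminished.

diminished fifth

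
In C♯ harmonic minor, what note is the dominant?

G#

Degree 5 takes the letter 4 steps above C, which is G.
In harmonic minor, degree 5 sits 7 semitones above the tonic. C# + 7 semitones is pitch class 8, spelled on G as G#.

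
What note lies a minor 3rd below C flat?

A third below C lands on the letter A.
A minor third spans 3 semitones, so Cb moves to pitch class 8. On the letter A that is Ab.

Ab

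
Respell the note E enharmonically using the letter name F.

Fb

Plain F sits 1 semitone above E, so on the letter F the same pitch needs a flat: Fb.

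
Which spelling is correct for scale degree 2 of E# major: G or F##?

Each scale degree takes a distinct letter name. Degree 2 of a scale on E must use the letter F.
F## and G are enharmonically the same pitch, but only F## uses the letter F, so it is the correct spelling here.

F##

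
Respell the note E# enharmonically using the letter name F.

F

E# is pitch class 5. The letter F alone is pitch class 5.
Pitch class 5 on F needs no accidental: F.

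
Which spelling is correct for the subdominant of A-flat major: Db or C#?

Each scale degree takes a distinct letter name. Degree 4 of a scale on A must use the letter D.
Db and C# are enharmonically the same pitch, but only Db uses the letter D, so it is the correct spelling here.

Db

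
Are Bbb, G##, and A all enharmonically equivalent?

Yes

Bbb is pitch class 9; G## is pitch class 9; A is pitch class 9.
All spellings map to pitch class 9, so they are enharmonically equivalent.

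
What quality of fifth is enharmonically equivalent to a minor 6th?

A minor sixth spans 8 semitones.
A fifth spanning 8 semitones is augmented (the perfect fifth is 7).

augmented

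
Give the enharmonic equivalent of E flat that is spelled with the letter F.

Eb is pitch class 3. The letter F alone is pitch class 5.
To reach pitch class 3 from F requires an offset of -2 semitones, i.e. double flat: Fbb.

Fbb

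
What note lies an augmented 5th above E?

B#

A fifth above E lands on the letter B.
An augmented fifth spans 8 semitones, so E moves to pitch class 0. On the letter B that is B#.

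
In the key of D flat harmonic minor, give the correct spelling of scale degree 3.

The Db harmonic minor scale runs Db Eb Fb Gb Ab Bbb C.
Degree 3 is Fb.

Fb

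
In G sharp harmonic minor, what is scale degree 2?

Degree 2 takes the letter 1 step above G, which is A.
In harmonic minor, degree 2 sits 2 semitones above the tonic. G# + 2 semitones is pitch class 10, spelled on A as A#.

A#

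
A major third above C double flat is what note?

C up a major third is E, so the target letter is E.
From Cbb, a major third is 4 semitones up: Ebb.

Ebb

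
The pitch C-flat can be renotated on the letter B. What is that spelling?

Plain B sits at the same pitch as Cb, so on the letter B the same pitch needs a natural: B.

B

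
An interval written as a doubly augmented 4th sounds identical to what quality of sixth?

diminished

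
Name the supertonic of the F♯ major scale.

G#

Degree 2 takes the letter 1 step above F, which is G.
In major, degree 2 sits 2 semitones above the tonic. F# + 2 semitones is pitch class 8, spelled on G as G#.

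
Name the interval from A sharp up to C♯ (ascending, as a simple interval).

minor third

Counting letters A–B–C gives a third.
A#→C# = 3 semitones, 1 narrower than the major third (4), so minor.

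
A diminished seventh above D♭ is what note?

Cbb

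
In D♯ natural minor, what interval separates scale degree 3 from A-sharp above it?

major third

Scale degree 3 of D# natural minor is F#.
F# up to A#: letters F→A make it a third; 4 semitones makes it major.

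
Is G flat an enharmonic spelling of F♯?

Gb is pitch class 6; F# is pitch class 6.
All spellings map to pitch class 6, so they are enharmonically equivalent.

Yes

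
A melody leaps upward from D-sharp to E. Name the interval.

Counting letters D–E gives a second.
D#→E = 1 semitone, 1 narrower than the major second (2), so minor.

minor second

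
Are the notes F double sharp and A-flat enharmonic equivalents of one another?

F## is pitch class 7; Ab is pitch class 8.
The pitch classes differ (7 vs. 8), so they are not enharmonic equivalents.

No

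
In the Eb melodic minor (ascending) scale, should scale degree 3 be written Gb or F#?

Gb

Each scale degree takes a distinct letter name. Degree 3 of a scale on E must use the letter G.
Gb and F# are enharmonically the same pitch, but only Gb uses the letter G, so it is the correct spelling here.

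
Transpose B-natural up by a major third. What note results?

A third above B lands on the letter D.
A major third spans 4 semitones, so B moves to pitch class 3. On the letter D that is D#.

D#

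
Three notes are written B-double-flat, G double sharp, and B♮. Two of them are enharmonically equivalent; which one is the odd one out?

In 12-tone equal temperament, enharmonic equivalents share a pitch class. Bbb is pitch class 9; G## is pitch class 9; B is pitch class 11.
Bbb and G## share pitch class 9, while B is pitch class 11.

B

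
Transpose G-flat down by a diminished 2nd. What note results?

F#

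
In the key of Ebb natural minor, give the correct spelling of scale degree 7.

Dbb

Degree 7 takes the letter 6 steps above E, which is D.
In natural minor, degree 7 sits 10 semitones above the tonic. Ebb + 10 semitones is pitch class 0, spelled on D as Dbb.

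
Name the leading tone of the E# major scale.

D##

Degree 7 takes the letter 6 steps above E, which is D.
In major, degree 7 sits 11 semitones above the tonic. E# + 11 semitones is pitch class 4, spelled on D as D##.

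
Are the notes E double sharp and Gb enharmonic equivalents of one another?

E## = pitch class 6 and Gb = pitch class 6 — the same pitch class, so they are enharmonic equivalents.

Yes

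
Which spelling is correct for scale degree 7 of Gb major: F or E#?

Each scale degree takes a distinct letter name. Degree 7 of a scale on G must use the letter F.
F and E# are enharmonically the same pitch, but only F uses the letter F, so it is the correct spelling here.

F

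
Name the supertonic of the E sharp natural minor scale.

F##

Degree 2 takes the letter 1 step above E, which is F.
In natural minor, degree 2 sits 2 semitones above the tonic. E# + 2 semitones is pitch class 7, spelled on F as F##.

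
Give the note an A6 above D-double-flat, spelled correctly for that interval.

D up a major sixth is B, so the target letter is B.
From Dbb, an augmented sixth is 10 semitones up: Bb.

Bb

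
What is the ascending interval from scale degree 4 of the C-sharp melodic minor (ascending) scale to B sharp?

augmented fourth

Scale degree 4 of C# melodic minor (ascending) is F#.
F# up to B#: letters F→B make it a fourth; 6 semitones makes it augmented.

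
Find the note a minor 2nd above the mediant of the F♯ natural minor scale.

The mediant of F# natural minor is A.
A minor second (1 semitone) above A lands on the letter B, giving Bb.

Bb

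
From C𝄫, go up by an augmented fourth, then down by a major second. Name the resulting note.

Ebb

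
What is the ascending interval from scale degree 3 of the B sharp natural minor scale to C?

diminished seventh

Scale degree 3 of B# natural minor is D#.
D# up to C: letters D→C make it a seventh; 9 semitones makes it diminished.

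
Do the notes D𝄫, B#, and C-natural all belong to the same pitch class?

Yes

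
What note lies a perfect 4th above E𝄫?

E up a perfect fourth is A, so the target letter is A.
From Ebb, a perfect fourth is 5 semitones up: Abb.

Abb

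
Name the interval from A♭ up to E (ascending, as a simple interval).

augmented fifth

The letter names run A→E, a span of 4 letter steps, so the interval is some kind of fifth.
Ab to E is 8 semitones. A perfect fifth is 7, so 8 makes it augmented.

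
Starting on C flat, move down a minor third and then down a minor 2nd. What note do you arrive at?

A minor third down from Cb is Ab (letter A, 3 semitones down).
A minor second down from Ab is G (letter G, 1 semitone down).

G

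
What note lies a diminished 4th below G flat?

A fourth below G lands on the letter D.
A diminished fourth spans 4 semitones, so Gb moves to pitch class 2. On the letter D that is D.

D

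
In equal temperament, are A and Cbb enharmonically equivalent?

No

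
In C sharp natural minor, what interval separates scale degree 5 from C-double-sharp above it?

Scale degree 5 of C# natural minor is G#.
G# up to C##: letters G→C make it a fourth; 6 semitones makes it augmented.

augmented fourth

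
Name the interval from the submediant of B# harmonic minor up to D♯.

perfect fifth

The submediant of B# harmonic minor is G#.
G# up to D#: letters G→D make it a fifth; 7 semitones makes it perfect.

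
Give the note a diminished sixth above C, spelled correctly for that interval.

C up a major sixth is A, so the target letter is A.
From C, a diminished sixth is 7 semitones up: Abb.

Abb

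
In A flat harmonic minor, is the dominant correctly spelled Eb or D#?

Each scale degree takes a distinct letter name. Degree 5 of a scale on A must use the letter E.
Eb and D# are enharmonically the same pitch, but only Eb uses the letter E, so it is the correct spelling here.

Eb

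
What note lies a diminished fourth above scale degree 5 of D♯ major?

D

Scale degree 5 of D# major is A#.
A diminished fourth (4 semitones) above A# lands on the letter D, giving D.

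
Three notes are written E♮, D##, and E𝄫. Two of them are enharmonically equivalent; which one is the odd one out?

Ebb

In 12-tone equal temperament, enharmonic equivalents share a pitch class. E is pitch class 4; D## is pitch class 4; Ebb is pitch class 2.
E and D## share pitch class 4, while Ebb is pitch class 2.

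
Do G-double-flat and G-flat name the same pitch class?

Gbb is pitch class 5; Gb is pitch class 6.
The pitch classes differ (5 vs. 6), so they are not enharmonic equivalents.

No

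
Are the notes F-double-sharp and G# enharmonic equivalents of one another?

No

Two spellings are enharmonically equivalent only if they share a pitch class.
Here F## → 7, G# → 8; 7 ≠ 8, so they are not.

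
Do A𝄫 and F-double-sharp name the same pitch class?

Yes

Abb is pitch class 7; F## is pitch class 7.
All spellings map to pitch class 7, so they are enharmonically equivalent.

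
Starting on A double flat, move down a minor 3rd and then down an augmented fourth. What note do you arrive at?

Cbb

A minor third down from Abb is Fb (letter F, 3 semitones down).
An augmented fourth down from Fb is Cbb (letter C, 6 semitones down).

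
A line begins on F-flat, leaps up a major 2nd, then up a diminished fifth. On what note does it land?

Dbb

A major second up from Fb is Gb (letter G, 2 semitones up).
A diminished fifth up from Gb is Dbb (letter D, 6 semitones up).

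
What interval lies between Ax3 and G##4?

minor seventh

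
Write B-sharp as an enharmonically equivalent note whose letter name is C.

C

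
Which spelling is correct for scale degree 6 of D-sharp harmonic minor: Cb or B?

B

Each scale degree takes a distinct letter name. Degree 6 of a scale on D must use the letter B.
B and Cb are enharmonically the same pitch, but only B uses the letter B, so it is the correct spelling here.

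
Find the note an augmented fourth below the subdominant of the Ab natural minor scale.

The subdominant of Ab natural minor is Db.
An augmented fourth (6 semitones) below Db lands on the letter A, giving Abb.

Abb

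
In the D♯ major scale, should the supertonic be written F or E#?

E#

Each scale degree takes a distinct letter name. Degree 2 of a scale on D must use the letter E.
E# and F are enharmonically the same pitch, but only E# uses the letter E, so it is the correct spelling here.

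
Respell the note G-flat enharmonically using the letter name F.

Plain F sits 1 semitone below Gb, so on the letter F the same pitch needs a sharp: F#.

F#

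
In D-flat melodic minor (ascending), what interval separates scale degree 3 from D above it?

Scale degree 3 of Db melodic minor (ascending) is Fb.
Fb up to D: letters F→D make it a sixth; 10 semitones makes it augmented.

augmented sixth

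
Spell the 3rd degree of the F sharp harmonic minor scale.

Degree 3 takes the letter 2 steps above F, which is A.
In harmonic minor, degree 3 sits 3 semitones above the tonic. F# + 3 semitones is pitch class 9, spelled on A as A.

A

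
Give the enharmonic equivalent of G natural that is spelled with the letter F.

F##

Plain F sits 2 semitones below G, so on the letter F the same pitch needs a double sharp: F##.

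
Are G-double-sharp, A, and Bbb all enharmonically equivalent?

Yes

G## = pitch class 9 and A = pitch class 9 and Bbb = pitch class 9 — the same pitch class, so they are enharmonic equivalents.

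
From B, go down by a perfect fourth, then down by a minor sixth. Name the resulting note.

A#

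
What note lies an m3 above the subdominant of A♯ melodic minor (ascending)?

F#

The subdominant of A# melodic minor (ascending) is D#.
A minor third (3 semitones) above D# lands on the letter F, giving F#.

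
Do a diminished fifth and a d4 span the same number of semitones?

A diminished fifth spans 6 semitones; a diminished fourth spans 4.
The spans differ, so they are not enharmonic equivalents.

No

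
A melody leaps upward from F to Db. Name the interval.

minor sixth

The letter names run F→D, a span of 5 letter steps, so the interval is some kind of sixth.
F to Db is 8 semitones. A major sixth is 9, so 8 makes it minor.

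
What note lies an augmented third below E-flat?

E down a major third is C, so the target letter is C.
From Eb, an augmented third is 5 semitones down: Cbb.

Cbb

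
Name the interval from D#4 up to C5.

Counting letters D–E–F–G–A–B–C gives a seventh.
D#→C = 9 semitones, 2 narrower than the major seventh (11), so diminished.

diminished seventh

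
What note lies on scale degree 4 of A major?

Degree 4 takes the letter 3 steps above A, which is D.
In major, degree 4 sits 5 semitones above the tonic. A + 5 semitones is pitch class 2, spelled on D as D.

D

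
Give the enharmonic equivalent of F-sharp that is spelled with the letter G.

Gb

F# is pitch class 6. The letter G alone is pitch class 7.
To reach pitch class 6 from G requires an offset of -1 semitone, i.e. flat: Gb.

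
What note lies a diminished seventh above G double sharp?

F#

A seventh above G lands on the letter F.
A diminished seventh spans 9 semitones, so G## moves to pitch class 6. On the letter F that is F#.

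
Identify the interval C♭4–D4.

Counting letters C–D gives a second.
Cb→D = 3 semitones, 1 wider than the major second (2), so augmented.

augmented second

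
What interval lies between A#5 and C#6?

minor third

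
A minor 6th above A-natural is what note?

F

A up a major sixth is F#, so the target letter is F.
From A, a minor sixth is 8 semitones up: F.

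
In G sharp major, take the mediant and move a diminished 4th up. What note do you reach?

E

The mediant of G# major is B#.
A diminished fourth (4 semitones) above B# lands on the letter E, giving E.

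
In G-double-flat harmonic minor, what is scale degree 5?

Dbb

Degree 5 takes the letter 4 steps above G, which is D.
In harmonic minor, degree 5 sits 7 semitones above the tonic. Gbb + 7 semitones is pitch class 0, spelled on D as Dbb.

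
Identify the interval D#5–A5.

Counting letters D–E–F–G–A gives a fifth.
D#→A = 6 semitones, 1 narrower than the perfect fifth (7), so diminished.

diminished fifth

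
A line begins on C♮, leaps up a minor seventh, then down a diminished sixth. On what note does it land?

D#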